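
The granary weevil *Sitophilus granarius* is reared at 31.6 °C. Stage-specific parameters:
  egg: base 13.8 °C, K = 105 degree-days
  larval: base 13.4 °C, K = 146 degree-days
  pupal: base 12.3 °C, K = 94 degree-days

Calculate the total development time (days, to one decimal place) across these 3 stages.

18.8 days

egg: 105 / (31.6 − 13.8) = 105 / 17.8 = 5.899 d.
larval: 146 / (31.6 − 13.4) = 146 / 18.2 = 8.022 d.
pupal: 94 / (31.6 − 12.3) = 94 / 19.3 = 4.870 d.
Sum = 18.791 ≈ 18.8 days.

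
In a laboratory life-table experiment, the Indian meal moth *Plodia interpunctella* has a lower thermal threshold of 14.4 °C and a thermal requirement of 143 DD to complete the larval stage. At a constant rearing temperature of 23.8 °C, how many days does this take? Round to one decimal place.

15.2 days

Daily accumulation = 23.8 − 14.4 = 9.4 DD/day.
Duration = 143 / 9.4 = 15.213 ≈ 15.2 days.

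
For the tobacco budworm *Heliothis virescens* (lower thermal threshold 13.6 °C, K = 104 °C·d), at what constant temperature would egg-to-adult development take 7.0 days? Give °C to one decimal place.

Required daily accumulation = 104 / 7.0 = 14.857 DD/day.
T = T_base + 14.857 = 13.6 + 14.857 = 28.457 ≈ 28.5 °C.

28.5 °C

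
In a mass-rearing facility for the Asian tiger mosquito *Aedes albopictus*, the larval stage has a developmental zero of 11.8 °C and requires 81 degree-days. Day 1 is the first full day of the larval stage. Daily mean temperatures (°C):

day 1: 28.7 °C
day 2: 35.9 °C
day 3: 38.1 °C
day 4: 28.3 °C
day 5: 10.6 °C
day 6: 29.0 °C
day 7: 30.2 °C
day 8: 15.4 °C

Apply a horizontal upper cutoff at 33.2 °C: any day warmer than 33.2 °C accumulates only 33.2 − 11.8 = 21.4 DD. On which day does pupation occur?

day 6

Daily DD above 11.8 °C (capped at 21.4): 16.9, 21.4, 21.4, 16.5, 0.0, 17.2, 18.4, 3.6.
Cumulative: 16.9, 38.3, 59.7, 76.2, 76.2, 93.4, 111.8, 115.4.
The total first reaches 81 DD on day 6.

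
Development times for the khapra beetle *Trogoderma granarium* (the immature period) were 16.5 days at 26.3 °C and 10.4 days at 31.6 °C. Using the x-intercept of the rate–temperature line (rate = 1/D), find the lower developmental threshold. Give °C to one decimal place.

Equal thermal constants: D₁(T₁ − T_b) = D₂(T₂ − T_b).
16.5·(26.3 − T_b) = 10.4·(31.6 − T_b)
T_b = (16.5·26.3 − 10.4·31.6) / (16.5 − 10.4) = 105.31 / 6.1 = 17.264 °C ≈ 17.3 °C.

17.3 °C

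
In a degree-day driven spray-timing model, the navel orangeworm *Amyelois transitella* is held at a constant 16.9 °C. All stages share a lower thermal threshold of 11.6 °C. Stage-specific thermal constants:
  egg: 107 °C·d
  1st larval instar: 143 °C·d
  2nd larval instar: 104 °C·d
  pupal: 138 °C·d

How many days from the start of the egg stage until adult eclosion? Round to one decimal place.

92.8 days

Daily accumulation at 16.9 °C = 16.9 − 11.6 = 5.3 DD/day.
Total K = 107 + 143 + 104 + 138 = 492 DD.
Total duration = 492 / 5.3 = 92.830 ≈ 92.8 days.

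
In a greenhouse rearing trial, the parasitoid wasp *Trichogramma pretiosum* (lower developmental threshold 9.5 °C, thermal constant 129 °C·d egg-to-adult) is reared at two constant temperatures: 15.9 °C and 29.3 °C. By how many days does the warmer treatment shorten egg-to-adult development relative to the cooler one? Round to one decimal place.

At 15.9 °C: 129 / (15.9 − 9.5) = 129 / 6.4 = 20.156 d.
At 29.3 °C: 129 / (29.3 − 9.5) = 129 / 19.8 = 6.515 d.
Difference = |20.156 − 6.515| = 13.641 ≈ 13.6 days.

13.6 days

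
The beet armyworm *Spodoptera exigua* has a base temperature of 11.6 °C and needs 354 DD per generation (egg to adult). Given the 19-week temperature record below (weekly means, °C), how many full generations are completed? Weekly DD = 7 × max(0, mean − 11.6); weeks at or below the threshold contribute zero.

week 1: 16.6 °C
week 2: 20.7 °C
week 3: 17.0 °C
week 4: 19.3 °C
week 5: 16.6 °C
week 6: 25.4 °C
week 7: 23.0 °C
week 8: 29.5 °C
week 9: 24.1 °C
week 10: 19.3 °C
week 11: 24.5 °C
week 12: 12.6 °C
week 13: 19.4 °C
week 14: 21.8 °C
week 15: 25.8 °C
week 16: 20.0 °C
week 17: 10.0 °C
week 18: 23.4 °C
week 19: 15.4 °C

Weekly DD (7 × max(0, T̄ − 11.6)): 35.0, 63.7, 37.8, 53.9, 35.0, 96.6, 79.8, 125.3, 87.5, 53.9, 90.3, 7.0, 54.6, 71.4, 99.4, 58.8, 0.0, 82.6, 26.6.
Season total = 1159.2 DD.
Complete generations = ⌊1159.2 / 354⌋ = 3.

3 generations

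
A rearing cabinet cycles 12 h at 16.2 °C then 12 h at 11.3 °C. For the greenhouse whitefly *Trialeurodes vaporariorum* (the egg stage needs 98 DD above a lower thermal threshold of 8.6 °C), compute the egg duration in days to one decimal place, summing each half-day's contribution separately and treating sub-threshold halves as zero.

Day half: max(0, 16.2 − 8.6) × 0.5 = 7.6 × 0.5 = 3.80 DD.
Night half: max(0, 11.3 − 8.6) × 0.5 = 2.7 × 0.5 = 1.35 DD.
Per 24 h: 5.15 DD/day.
Duration = 98 / 5.15 = 19.029 ≈ 19.0 days.

19.0 days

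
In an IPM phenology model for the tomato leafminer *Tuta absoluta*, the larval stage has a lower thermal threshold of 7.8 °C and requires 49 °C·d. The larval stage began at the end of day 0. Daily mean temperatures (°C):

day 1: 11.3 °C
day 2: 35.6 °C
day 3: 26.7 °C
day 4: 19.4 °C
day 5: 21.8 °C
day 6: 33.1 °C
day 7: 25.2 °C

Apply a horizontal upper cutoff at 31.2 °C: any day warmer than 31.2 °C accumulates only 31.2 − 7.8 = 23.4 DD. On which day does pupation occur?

day 4

Daily DD above 7.8 °C (capped at 23.4): 3.5, 23.4, 18.9, 11.6, 14.0, 23.4, 17.4.
Cumulative: 3.5, 26.9, 45.8, 57.4, 71.4, 94.8, 112.2.
The total first reaches 49 DD on day 4.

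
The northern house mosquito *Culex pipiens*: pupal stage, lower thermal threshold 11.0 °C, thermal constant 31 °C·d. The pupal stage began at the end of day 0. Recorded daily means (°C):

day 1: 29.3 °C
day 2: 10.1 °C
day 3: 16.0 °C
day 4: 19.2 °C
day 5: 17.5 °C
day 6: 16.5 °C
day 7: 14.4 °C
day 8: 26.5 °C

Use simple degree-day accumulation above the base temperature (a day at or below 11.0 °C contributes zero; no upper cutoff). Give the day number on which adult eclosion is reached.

day 4

Daily DD above 11.0 °C: 18.3, 0.0, 5.0, 8.2, 6.5, 5.5, 3.4, 15.5.
Cumulative: 18.3, 18.3, 23.3, 31.5, 38.0, 43.5, 46.9, 62.4.
The total first reaches 31 DD on day 4.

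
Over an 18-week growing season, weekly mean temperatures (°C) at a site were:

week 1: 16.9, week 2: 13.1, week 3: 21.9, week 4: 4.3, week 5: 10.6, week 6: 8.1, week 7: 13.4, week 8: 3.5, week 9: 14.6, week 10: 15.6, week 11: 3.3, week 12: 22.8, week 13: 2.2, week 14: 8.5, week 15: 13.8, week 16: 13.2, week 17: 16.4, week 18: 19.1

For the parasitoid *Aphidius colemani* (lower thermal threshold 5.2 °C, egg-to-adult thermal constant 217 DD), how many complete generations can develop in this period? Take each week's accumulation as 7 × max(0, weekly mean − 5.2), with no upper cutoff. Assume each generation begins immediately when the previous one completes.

Weekly DD (7 × max(0, T̄ − 5.2)): 81.9, 55.3, 116.9, 0.0, 37.8, 20.3, 57.4, 0.0, 65.8, 72.8, 0.0, 123.2, 0.0, 23.1, 60.2, 56.0, 78.4, 97.3.
Season total = 946.4 DD.
Complete generations = ⌊946.4 / 217⌋ = 4.

4 generations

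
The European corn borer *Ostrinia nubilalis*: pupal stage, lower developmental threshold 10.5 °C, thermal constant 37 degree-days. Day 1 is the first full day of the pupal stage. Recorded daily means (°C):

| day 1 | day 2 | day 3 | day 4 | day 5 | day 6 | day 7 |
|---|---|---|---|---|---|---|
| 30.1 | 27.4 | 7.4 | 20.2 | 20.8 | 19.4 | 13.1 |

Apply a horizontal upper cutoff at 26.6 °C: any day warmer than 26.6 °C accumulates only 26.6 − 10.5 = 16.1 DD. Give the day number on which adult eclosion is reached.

day 4

Daily DD above 10.5 °C (capped at 16.1): 16.1, 16.1, 0.0, 9.7, 10.3, 8.9, 2.6.
Cumulative: 16.1, 32.2, 32.2, 41.9, 52.2, 61.1, 63.7.
The total first reaches 37 DD on day 4.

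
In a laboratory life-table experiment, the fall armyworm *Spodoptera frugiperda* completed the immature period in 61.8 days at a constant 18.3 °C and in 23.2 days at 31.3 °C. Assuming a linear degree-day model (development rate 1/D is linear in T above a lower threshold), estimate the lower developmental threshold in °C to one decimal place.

10.5 °C

Under the model K = D·(T − T_b), so D₁·(T₁ − T_b) = D₂·(T₂ − T_b).
61.8·(18.3 − T_b) = 23.2·(31.3 − T_b)
T_b = (61.8·18.3 − 23.2·31.3) / (61.8 − 23.2) = 404.78 / 38.6 = 10.487 °C ≈ 10.5 °C.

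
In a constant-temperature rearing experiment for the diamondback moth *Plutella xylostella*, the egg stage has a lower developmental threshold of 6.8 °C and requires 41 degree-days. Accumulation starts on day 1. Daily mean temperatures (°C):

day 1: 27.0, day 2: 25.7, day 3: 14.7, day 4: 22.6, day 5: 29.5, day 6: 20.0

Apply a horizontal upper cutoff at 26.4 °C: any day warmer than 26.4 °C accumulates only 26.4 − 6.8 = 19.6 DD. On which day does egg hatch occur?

day 3

Daily DD above 6.8 °C (capped at 19.6): 19.6, 18.9, 7.9, 15.8, 19.6, 13.2.
Cumulative: 19.6, 38.5, 46.4, 62.2, 81.8, 95.0.
The total first reaches 41 DD on day 3.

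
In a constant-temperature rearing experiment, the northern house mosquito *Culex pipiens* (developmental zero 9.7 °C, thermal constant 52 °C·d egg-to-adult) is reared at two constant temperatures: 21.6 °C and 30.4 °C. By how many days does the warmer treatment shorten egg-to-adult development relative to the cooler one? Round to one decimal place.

1.9 days

At 21.6 °C: 52 / (21.6 − 9.7) = 52 / 11.9 = 4.370 d.
At 30.4 °C: 52 / (30.4 − 9.7) = 52 / 20.7 = 2.512 d.
Difference = |4.370 − 2.512| = 1.858 ≈ 1.9 days.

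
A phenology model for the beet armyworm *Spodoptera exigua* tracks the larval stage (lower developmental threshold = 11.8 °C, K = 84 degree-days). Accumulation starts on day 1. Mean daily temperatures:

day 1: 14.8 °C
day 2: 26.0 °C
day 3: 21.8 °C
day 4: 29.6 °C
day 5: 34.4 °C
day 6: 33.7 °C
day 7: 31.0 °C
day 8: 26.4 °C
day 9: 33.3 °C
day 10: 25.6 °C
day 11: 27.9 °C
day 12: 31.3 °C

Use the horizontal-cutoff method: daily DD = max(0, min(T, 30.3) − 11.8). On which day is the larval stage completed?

Daily DD above 11.8 °C (capped at 18.5): 3.0, 14.2, 10.0, 17.8, 18.5, 18.5, 18.5, 14.6, 18.5, 13.8, 16.1, 18.5.
Cumulative: 3.0, 17.2, 27.2, 45.0, 63.5, 82.0, 100.5, 115.1, 133.6, 147.4, 163.5, 182.0.
The total first reaches 84 DD on day 7.

day 7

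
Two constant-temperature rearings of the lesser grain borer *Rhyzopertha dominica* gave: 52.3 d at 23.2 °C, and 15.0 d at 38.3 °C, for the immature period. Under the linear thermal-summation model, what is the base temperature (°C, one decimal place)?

17.1 °C

Equal thermal constants: D₁(T₁ − T_b) = D₂(T₂ − T_b).
52.3·(23.2 − T_b) = 15.0·(38.3 − T_b)
T_b = (52.3·23.2 − 15.0·38.3) / (52.3 − 15.0) = 638.86 / 37.3 = 17.128 °C ≈ 17.1 °C.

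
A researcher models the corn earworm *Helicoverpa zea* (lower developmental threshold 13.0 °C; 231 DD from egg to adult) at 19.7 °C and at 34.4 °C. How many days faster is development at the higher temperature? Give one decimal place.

23.7 days

At 19.7 °C: 231 / (19.7 − 13.0) = 231 / 6.7 = 34.478 d.
At 34.4 °C: 231 / (34.4 − 13.0) = 231 / 21.4 = 10.794 d.
Difference = |34.478 − 10.794| = 23.683 ≈ 23.7 days.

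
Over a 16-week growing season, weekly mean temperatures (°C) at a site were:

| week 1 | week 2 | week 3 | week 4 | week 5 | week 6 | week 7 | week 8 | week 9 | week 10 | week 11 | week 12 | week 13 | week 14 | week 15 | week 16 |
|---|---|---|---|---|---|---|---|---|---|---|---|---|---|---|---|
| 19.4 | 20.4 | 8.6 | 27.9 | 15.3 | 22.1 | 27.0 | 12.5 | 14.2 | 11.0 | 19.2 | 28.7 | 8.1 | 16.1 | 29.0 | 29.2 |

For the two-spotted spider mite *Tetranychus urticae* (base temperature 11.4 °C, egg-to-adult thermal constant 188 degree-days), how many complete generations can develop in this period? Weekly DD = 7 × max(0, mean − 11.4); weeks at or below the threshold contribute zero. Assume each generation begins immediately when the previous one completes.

4 generations

Weekly DD (7 × max(0, T̄ − 11.4)): 56.0, 63.0, 0.0, 115.5, 27.3, 74.9, 109.2, 7.7, 19.6, 0.0, 54.6, 121.1, 0.0, 32.9, 123.2, 124.6.
Season total = 929.6 DD.
Complete generations = ⌊929.6 / 188⌋ = 4.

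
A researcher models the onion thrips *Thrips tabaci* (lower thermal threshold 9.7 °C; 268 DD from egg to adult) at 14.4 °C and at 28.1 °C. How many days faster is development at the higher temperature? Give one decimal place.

42.5 days

At 14.4 °C: 268 / (14.4 − 9.7) = 268 / 4.7 = 57.021 d.
At 28.1 °C: 268 / (28.1 − 9.7) = 268 / 18.4 = 14.565 d.
Difference = |57.021 − 14.565| = 42.456 ≈ 42.5 days.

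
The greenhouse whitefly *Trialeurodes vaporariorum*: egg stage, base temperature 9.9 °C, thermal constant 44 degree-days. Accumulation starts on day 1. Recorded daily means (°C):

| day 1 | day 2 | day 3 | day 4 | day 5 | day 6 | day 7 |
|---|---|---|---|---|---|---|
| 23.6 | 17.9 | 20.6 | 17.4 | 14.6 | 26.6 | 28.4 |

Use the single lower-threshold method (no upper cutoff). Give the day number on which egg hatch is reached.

Daily DD above 9.9 °C: 13.7, 8.0, 10.7, 7.5, 4.7, 16.7, 18.5.
Cumulative: 13.7, 21.7, 32.4, 39.9, 44.6, 61.3, 79.8.
The total first reaches 44 DD on day 5.

day 5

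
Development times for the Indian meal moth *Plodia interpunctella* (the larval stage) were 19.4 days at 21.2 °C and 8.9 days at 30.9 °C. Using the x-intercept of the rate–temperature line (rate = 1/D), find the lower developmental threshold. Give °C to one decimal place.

13.0 °C

Under the model K = D·(T − T_b), so D₁·(T₁ − T_b) = D₂·(T₂ − T_b).
19.4·(21.2 − T_b) = 8.9·(30.9 − T_b)
T_b = (19.4·21.2 − 8.9·30.9) / (19.4 − 8.9) = 136.27 / 10.5 = 12.978 °C ≈ 13.0 °C.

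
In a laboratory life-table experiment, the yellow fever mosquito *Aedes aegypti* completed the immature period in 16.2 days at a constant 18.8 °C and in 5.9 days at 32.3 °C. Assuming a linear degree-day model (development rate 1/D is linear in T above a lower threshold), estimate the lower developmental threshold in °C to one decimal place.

Equal thermal constants: D₁(T₁ − T_b) = D₂(T₂ − T_b).
16.2·(18.8 − T_b) = 5.9·(32.3 − T_b)
T_b = (16.2·18.8 − 5.9·32.3) / (16.2 − 5.9) = 113.99 / 10.3 = 11.067 °C ≈ 11.1 °C.

11.1 °C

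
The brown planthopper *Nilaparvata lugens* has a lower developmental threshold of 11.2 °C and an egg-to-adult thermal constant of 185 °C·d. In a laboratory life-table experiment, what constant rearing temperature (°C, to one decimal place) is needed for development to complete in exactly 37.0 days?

16.2 °C

Required daily accumulation = 185 / 37.0 = 5.000 DD/day.
T = T_base + 5.000 = 11.2 + 5.000 = 16.200 ≈ 16.2 °C.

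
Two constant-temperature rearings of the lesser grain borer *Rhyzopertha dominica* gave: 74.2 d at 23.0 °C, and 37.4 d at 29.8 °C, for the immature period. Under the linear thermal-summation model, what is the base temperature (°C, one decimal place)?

16.1 °C

Under the model K = D·(T − T_b), so D₁·(T₁ − T_b) = D₂·(T₂ − T_b).
74.2·(23.0 − T_b) = 37.4·(29.8 − T_b)
T_b = (74.2·23.0 − 37.4·29.8) / (74.2 − 37.4) = 592.08 / 36.8 = 16.089 °C ≈ 16.1 °C.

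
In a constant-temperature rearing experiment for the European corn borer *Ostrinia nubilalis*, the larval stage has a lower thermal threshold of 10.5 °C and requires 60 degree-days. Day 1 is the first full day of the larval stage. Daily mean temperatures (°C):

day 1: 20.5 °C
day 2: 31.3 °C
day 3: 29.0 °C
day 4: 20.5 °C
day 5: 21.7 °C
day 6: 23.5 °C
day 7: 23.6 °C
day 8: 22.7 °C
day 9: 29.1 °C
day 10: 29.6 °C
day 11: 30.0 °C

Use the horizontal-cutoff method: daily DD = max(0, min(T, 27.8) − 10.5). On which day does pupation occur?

Daily DD above 10.5 °C (capped at 17.3): 10.0, 17.3, 17.3, 10.0, 11.2, 13.0, 13.1, 12.2, 17.3, 17.3, 17.3.
Cumulative: 10.0, 27.3, 44.6, 54.6, 65.8, 78.8, 91.9, 104.1, 121.4, 138.7, 156.0.
The total first reaches 60 DD on day 5.

day 5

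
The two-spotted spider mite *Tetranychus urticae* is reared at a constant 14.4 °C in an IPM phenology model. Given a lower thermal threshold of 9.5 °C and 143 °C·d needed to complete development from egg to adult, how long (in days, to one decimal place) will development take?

29.2 days

Daily accumulation = 14.4 − 9.5 = 4.9 DD/day.
Duration = 143 / 4.9 = 29.184 ≈ 29.2 days.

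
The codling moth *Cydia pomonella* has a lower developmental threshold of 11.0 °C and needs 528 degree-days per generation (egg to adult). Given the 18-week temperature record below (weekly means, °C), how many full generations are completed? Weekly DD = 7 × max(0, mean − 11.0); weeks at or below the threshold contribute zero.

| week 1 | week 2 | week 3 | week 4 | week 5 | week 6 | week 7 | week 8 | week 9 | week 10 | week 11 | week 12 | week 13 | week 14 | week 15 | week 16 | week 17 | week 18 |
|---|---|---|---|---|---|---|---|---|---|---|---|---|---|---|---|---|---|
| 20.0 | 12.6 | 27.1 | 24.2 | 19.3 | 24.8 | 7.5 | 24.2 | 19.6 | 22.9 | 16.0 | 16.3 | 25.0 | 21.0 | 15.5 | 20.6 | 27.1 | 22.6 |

2 generations

Weekly DD (7 × max(0, T̄ − 11.0)): 63.0, 11.2, 112.7, 92.4, 58.1, 96.6, 0.0, 92.4, 60.2, 83.3, 35.0, 37.1, 98.0, 70.0, 31.5, 67.2, 112.7, 81.2.
Season total = 1202.6 DD.
Complete generations = ⌊1202.6 / 528⌋ = 2.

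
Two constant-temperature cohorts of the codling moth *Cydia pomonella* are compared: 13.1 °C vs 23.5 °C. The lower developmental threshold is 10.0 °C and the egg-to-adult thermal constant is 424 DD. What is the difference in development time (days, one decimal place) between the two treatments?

105.4 days

At 13.1 °C: 424 / (13.1 − 10.0) = 424 / 3.1 = 136.774 d.
At 23.5 °C: 424 / (23.5 − 10.0) = 424 / 13.5 = 31.407 d.
Difference = |136.774 − 31.407| = 105.367 ≈ 105.4 days.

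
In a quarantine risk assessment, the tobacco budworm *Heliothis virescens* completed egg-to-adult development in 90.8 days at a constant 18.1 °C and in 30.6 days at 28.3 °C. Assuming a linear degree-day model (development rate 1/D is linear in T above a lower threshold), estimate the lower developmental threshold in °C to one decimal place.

12.9 °C

Under the model K = D·(T − T_b), so D₁·(T₁ − T_b) = D₂·(T₂ − T_b).
90.8·(18.1 − T_b) = 30.6·(28.3 − T_b)
T_b = (90.8·18.1 − 30.6·28.3) / (90.8 − 30.6) = 777.50 / 60.2 = 12.915 °C ≈ 12.9 °C.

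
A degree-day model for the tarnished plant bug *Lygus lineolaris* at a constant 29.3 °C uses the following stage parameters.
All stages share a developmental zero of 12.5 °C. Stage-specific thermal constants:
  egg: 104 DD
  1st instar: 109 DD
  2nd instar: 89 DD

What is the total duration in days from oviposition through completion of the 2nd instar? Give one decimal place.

18.0 days

Daily accumulation at 29.3 °C = 29.3 − 12.5 = 16.8 DD/day.
Total K = 104 + 109 + 89 = 302 DD.
Total duration = 302 / 16.8 = 17.976 ≈ 18.0 days.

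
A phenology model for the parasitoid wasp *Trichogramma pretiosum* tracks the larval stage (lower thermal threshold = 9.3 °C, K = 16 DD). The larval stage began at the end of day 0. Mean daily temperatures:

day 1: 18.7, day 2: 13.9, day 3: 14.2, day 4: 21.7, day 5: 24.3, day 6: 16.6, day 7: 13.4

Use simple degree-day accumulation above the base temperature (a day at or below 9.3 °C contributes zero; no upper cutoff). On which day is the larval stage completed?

Daily DD above 9.3 °C: 9.4, 4.6, 4.9, 12.4, 15.0, 7.3, 4.1.
Cumulative: 9.4, 14.0, 18.9, 31.3, 46.3, 53.6, 57.7.
The total first reaches 16 DD on day 3.

day 3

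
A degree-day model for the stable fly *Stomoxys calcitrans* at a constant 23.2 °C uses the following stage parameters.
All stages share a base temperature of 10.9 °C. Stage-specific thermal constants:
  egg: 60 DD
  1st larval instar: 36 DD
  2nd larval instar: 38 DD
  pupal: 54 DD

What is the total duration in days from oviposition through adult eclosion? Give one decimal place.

15.3 days

Daily accumulation at 23.2 °C = 23.2 − 10.9 = 12.3 DD/day.
Total K = 60 + 36 + 38 + 54 = 188 DD.
Total duration = 188 / 12.3 = 15.285 ≈ 15.3 days.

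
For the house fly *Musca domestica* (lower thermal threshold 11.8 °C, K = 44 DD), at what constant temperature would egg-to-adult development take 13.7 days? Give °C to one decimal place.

15.0 °C

Required daily accumulation = 44 / 13.7 = 3.212 DD/day.
T = T_base + 3.212 = 11.8 + 3.212 = 15.012 ≈ 15.0 °C.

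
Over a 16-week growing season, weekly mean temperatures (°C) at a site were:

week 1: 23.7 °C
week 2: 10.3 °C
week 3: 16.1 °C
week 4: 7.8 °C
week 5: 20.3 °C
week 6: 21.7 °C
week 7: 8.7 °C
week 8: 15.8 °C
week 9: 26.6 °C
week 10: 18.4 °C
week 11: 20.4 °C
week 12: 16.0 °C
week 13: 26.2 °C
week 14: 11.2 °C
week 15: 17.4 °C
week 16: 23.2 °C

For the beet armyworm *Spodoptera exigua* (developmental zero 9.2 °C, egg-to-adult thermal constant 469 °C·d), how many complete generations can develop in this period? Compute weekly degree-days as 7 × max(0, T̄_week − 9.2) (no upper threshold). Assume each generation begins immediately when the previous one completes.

2 generations

Weekly DD (7 × max(0, T̄ − 9.2)): 101.5, 7.7, 48.3, 0.0, 77.7, 87.5, 0.0, 46.2, 121.8, 64.4, 78.4, 47.6, 119.0, 14.0, 57.4, 98.0.
Season total = 969.5 DD.
Complete generations = ⌊969.5 / 469⌋ = 2.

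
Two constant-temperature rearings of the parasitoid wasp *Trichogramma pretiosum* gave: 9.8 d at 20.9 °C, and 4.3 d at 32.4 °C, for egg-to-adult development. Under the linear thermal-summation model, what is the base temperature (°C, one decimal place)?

11.9 °C

Equal thermal constants: D₁(T₁ − T_b) = D₂(T₂ − T_b).
9.8·(20.9 − T_b) = 4.3·(32.4 − T_b)
T_b = (9.8·20.9 − 4.3·32.4) / (9.8 − 4.3) = 65.50 / 5.5 = 11.909 °C ≈ 11.9 °C.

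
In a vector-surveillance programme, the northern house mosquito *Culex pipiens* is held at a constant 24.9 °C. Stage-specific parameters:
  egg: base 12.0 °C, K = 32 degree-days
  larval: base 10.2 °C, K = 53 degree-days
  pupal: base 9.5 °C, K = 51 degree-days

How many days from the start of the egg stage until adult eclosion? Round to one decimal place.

9.4 days

egg: 32 / (24.9 − 12.0) = 32 / 12.9 = 2.481 d.
larval: 53 / (24.9 − 10.2) = 53 / 14.7 = 3.605 d.
pupal: 51 / (24.9 − 9.5) = 51 / 15.4 = 3.312 d.
Sum = 9.398 ≈ 9.4 days.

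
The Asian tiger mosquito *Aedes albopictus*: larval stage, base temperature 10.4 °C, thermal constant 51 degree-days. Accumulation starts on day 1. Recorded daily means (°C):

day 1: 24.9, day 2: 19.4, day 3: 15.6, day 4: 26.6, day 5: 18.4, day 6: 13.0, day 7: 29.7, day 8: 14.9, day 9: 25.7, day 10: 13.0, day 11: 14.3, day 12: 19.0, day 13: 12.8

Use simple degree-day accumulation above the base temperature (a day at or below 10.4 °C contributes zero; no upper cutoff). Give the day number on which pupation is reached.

Daily DD above 10.4 °C: 14.5, 9.0, 5.2, 16.2, 8.0, 2.6, 19.3, 4.5, 15.3, 2.6, 3.9, 8.6, 2.4.
Cumulative: 14.5, 23.5, 28.7, 44.9, 52.9, 55.5, 74.8, 79.3, 94.6, 97.2, 101.1, 109.7, 112.1.
The total first reaches 51 DD on day 5.

day 5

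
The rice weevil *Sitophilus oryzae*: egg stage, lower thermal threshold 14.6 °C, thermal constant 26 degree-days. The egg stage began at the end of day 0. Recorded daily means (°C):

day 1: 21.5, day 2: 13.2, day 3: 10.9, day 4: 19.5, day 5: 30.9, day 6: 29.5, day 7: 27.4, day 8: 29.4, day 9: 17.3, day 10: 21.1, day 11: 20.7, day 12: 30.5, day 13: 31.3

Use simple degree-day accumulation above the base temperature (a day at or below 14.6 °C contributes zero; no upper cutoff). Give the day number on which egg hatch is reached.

Daily DD above 14.6 °C: 6.9, 0.0, 0.0, 4.9, 16.3, 14.9, 12.8, 14.8, 2.7, 6.5, 6.1, 15.9, 16.7.
Cumulative: 6.9, 6.9, 6.9, 11.8, 28.1, 43.0, 55.8, 70.6, 73.3, 79.8, 85.9, 101.8, 118.5.
The total first reaches 26 DD on day 5.

day 5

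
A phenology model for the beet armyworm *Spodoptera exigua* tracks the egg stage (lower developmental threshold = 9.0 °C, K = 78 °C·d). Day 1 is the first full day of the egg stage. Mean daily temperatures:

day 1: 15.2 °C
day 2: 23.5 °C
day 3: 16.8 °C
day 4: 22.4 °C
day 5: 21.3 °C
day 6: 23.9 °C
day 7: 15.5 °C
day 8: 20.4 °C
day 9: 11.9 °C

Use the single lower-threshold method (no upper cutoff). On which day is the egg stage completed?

day 8

Daily DD above 9.0 °C: 6.2, 14.5, 7.8, 13.4, 12.3, 14.9, 6.5, 11.4, 2.9.
Cumulative: 6.2, 20.7, 28.5, 41.9, 54.2, 69.1, 75.6, 87.0, 89.9.
The total first reaches 78 DD on day 8.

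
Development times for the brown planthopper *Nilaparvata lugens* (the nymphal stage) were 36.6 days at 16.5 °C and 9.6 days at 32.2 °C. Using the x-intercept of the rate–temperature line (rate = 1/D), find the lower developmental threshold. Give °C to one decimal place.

Under the model K = D·(T − T_b), so D₁·(T₁ − T_b) = D₂·(T₂ − T_b).
36.6·(16.5 − T_b) = 9.6·(32.2 − T_b)
T_b = (36.6·16.5 − 9.6·32.2) / (36.6 − 9.6) = 294.78 / 27.0 = 10.918 °C ≈ 10.9 °C.

10.9 °C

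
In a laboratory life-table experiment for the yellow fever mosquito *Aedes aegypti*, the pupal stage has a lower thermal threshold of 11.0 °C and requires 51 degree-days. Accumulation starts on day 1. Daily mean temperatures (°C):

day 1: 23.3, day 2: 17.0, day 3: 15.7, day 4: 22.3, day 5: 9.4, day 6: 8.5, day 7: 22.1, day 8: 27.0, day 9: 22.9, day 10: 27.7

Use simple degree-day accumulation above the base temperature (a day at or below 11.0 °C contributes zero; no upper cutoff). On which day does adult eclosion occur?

day 8

Daily DD above 11.0 °C: 12.3, 6.0, 4.7, 11.3, 0.0, 0.0, 11.1, 16.0, 11.9, 16.7.
Cumulative: 12.3, 18.3, 23.0, 34.3, 34.3, 34.3, 45.4, 61.4, 73.3, 90.0.
The total first reaches 51 DD on day 8.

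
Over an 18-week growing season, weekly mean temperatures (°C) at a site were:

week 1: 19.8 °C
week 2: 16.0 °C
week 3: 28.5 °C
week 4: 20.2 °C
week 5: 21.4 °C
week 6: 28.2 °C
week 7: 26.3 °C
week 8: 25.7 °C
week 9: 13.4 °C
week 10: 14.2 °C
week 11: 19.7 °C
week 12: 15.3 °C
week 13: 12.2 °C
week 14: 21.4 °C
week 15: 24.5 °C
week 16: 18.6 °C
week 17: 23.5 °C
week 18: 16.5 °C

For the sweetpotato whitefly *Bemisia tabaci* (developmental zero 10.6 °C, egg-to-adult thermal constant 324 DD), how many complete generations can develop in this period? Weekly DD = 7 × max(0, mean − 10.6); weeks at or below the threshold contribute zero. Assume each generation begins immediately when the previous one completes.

Weekly DD (7 × max(0, T̄ − 10.6)): 64.4, 37.8, 125.3, 67.2, 75.6, 123.2, 109.9, 105.7, 19.6, 25.2, 63.7, 32.9, 11.2, 75.6, 97.3, 56.0, 90.3, 41.3.
Season total = 1222.2 DD.
Complete generations = ⌊1222.2 / 324⌋ = 3.

3 generations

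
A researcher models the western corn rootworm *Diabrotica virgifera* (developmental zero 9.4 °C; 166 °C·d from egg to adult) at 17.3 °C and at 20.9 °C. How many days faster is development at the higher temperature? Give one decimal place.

6.6 days

At 17.3 °C: 166 / (17.3 − 9.4) = 166 / 7.9 = 21.013 d.
At 20.9 °C: 166 / (20.9 − 9.4) = 166 / 11.5 = 14.435 d.
Difference = |21.013 − 14.435| = 6.578 ≈ 6.6 days.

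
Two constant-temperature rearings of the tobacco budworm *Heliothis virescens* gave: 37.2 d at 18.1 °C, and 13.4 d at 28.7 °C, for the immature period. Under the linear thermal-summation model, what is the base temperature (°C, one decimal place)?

12.1 °C

Under the model K = D·(T − T_b), so D₁·(T₁ − T_b) = D₂·(T₂ − T_b).
37.2·(18.1 − T_b) = 13.4·(28.7 − T_b)
T_b = (37.2·18.1 − 13.4·28.7) / (37.2 − 13.4) = 288.74 / 23.8 = 12.132 °C ≈ 12.1 °C.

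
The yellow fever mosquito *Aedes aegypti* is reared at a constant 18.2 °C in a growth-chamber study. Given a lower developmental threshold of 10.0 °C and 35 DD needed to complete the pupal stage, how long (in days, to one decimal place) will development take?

Daily accumulation = 18.2 − 10.0 = 8.2 DD/day.
Duration = 35 / 8.2 = 4.268 ≈ 4.3 days.

4.3 days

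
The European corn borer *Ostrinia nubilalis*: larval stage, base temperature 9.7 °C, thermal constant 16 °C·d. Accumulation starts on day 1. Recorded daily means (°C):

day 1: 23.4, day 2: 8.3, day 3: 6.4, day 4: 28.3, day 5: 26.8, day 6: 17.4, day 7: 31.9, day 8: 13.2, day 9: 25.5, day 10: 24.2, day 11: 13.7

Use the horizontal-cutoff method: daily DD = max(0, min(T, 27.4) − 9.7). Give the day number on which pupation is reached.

Daily DD above 9.7 °C (capped at 17.7): 13.7, 0.0, 0.0, 17.7, 17.1, 7.7, 17.7, 3.5, 15.8, 14.5, 4.0.
Cumulative: 13.7, 13.7, 13.7, 31.4, 48.5, 56.2, 73.9, 77.4, 93.2, 107.7, 111.7.
The total first reaches 16 DD on day 4.

day 4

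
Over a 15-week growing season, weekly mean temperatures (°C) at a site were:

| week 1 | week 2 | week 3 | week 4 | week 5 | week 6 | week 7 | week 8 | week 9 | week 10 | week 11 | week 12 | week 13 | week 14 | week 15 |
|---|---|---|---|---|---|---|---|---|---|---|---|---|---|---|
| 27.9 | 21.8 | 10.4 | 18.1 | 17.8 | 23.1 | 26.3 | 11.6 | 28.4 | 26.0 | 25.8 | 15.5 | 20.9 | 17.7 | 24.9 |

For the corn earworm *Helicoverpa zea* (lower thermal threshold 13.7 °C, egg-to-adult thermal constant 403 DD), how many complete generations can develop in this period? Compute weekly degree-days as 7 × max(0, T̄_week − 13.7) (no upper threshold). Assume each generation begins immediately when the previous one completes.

Weekly DD (7 × max(0, T̄ − 13.7)): 99.4, 56.7, 0.0, 30.8, 28.7, 65.8, 88.2, 0.0, 102.9, 86.1, 84.7, 12.6, 50.4, 28.0, 78.4.
Season total = 812.7 DD.
Complete generations = ⌊812.7 / 403⌋ = 2.

2 generations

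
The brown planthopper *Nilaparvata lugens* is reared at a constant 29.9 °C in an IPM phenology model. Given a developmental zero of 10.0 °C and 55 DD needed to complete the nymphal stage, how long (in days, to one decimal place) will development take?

2.8 days

Daily accumulation = 29.9 − 10.0 = 19.9 DD/day.
Duration = 55 / 19.9 = 2.764 ≈ 2.8 days.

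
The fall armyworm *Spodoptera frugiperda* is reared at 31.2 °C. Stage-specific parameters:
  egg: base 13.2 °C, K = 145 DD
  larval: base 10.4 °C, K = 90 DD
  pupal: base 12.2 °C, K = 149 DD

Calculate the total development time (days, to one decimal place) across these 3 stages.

20.2 days

egg: 145 / (31.2 − 13.2) = 145 / 18.0 = 8.056 d.
larval: 90 / (31.2 − 10.4) = 90 / 20.8 = 4.327 d.
pupal: 149 / (31.2 − 12.2) = 149 / 19.0 = 7.842 d.
Sum = 20.225 ≈ 20.2 days.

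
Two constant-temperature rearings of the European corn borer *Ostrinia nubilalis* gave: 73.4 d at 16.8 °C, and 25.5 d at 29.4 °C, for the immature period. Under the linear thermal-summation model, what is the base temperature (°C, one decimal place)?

10.1 °C

Under the model K = D·(T − T_b), so D₁·(T₁ − T_b) = D₂·(T₂ − T_b).
73.4·(16.8 − T_b) = 25.5·(29.4 − T_b)
T_b = (73.4·16.8 − 25.5·29.4) / (73.4 − 25.5) = 483.42 / 47.9 = 10.092 °C ≈ 10.1 °C.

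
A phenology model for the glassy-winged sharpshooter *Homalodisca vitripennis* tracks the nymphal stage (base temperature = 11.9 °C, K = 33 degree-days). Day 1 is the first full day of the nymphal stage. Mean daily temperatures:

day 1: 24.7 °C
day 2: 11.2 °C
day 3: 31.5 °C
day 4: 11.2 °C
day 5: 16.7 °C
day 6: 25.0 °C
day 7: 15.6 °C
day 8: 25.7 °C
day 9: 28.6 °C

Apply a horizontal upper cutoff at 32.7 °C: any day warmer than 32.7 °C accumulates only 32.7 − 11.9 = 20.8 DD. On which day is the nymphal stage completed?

Daily DD above 11.9 °C (capped at 20.8): 12.8, 0.0, 19.6, 0.0, 4.8, 13.1, 3.7, 13.8, 16.7.
Cumulative: 12.8, 12.8, 32.4, 32.4, 37.2, 50.3, 54.0, 67.8, 84.5.
The total first reaches 33 DD on day 5.

day 5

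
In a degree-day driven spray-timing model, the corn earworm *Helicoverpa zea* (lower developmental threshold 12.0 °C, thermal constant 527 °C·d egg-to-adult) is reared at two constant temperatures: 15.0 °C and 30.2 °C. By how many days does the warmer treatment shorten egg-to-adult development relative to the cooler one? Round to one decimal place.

At 15.0 °C: 527 / (15.0 − 12.0) = 527 / 3.0 = 175.667 d.
At 30.2 °C: 527 / (30.2 − 12.0) = 527 / 18.2 = 28.956 d.
Difference = |175.667 − 28.956| = 146.711 ≈ 146.7 days.

146.7 days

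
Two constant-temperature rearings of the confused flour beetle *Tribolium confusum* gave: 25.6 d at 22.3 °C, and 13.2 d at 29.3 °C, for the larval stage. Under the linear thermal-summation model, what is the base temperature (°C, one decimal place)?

14.8 °C

Under the model K = D·(T − T_b), so D₁·(T₁ − T_b) = D₂·(T₂ − T_b).
25.6·(22.3 − T_b) = 13.2·(29.3 − T_b)
T_b = (25.6·22.3 − 13.2·29.3) / (25.6 − 13.2) = 184.12 / 12.4 = 14.848 °C ≈ 14.8 °C.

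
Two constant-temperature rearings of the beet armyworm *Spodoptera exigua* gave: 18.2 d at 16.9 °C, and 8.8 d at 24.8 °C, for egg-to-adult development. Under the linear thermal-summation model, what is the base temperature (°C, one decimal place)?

9.5 °C

Equal thermal constants: D₁(T₁ − T_b) = D₂(T₂ − T_b).
18.2·(16.9 − T_b) = 8.8·(24.8 − T_b)
T_b = (18.2·16.9 − 8.8·24.8) / (18.2 − 8.8) = 89.34 / 9.4 = 9.504 °C ≈ 9.5 °C.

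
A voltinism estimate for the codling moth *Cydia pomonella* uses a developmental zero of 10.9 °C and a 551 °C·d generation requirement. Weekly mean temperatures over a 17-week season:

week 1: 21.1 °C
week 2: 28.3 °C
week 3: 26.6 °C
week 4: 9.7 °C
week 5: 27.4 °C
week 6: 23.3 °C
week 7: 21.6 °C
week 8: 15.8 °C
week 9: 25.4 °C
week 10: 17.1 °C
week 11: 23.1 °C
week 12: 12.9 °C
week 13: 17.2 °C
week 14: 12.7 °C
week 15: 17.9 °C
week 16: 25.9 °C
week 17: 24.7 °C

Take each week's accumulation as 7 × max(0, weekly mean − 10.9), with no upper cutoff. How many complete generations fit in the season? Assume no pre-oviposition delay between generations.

Weekly DD (7 × max(0, T̄ − 10.9)): 71.4, 121.8, 109.9, 0.0, 115.5, 86.8, 74.9, 34.3, 101.5, 43.4, 85.4, 14.0, 44.1, 12.6, 49.0, 105.0, 96.6.
Season total = 1166.2 DD.
Complete generations = ⌊1166.2 / 551⌋ = 2.

2 generations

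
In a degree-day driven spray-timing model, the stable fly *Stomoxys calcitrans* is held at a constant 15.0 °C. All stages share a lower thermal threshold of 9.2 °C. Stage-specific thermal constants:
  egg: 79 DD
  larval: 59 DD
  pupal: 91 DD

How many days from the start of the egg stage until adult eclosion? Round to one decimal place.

39.5 days

Daily accumulation at 15.0 °C = 15.0 − 9.2 = 5.8 DD/day.
Total K = 79 + 59 + 91 = 229 DD.
Total duration = 229 / 5.8 = 39.483 ≈ 39.5 days.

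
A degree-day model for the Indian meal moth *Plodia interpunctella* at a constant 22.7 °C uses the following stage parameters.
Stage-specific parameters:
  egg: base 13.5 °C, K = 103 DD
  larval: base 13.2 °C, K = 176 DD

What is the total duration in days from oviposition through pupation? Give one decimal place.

29.7 days

egg: 103 / (22.7 − 13.5) = 103 / 9.2 = 11.196 d.
larval: 176 / (22.7 − 13.2) = 176 / 9.5 = 18.526 d.
Sum = 29.722 ≈ 29.7 days.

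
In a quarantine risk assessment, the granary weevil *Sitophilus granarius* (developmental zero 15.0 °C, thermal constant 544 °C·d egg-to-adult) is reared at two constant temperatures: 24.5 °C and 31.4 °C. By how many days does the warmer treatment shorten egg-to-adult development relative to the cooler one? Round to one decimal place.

At 24.5 °C: 544 / (24.5 − 15.0) = 544 / 9.5 = 57.263 d.
At 31.4 °C: 544 / (31.4 − 15.0) = 544 / 16.4 = 33.171 d.
Difference = |57.263 − 33.171| = 24.092 ≈ 24.1 days.

24.1 days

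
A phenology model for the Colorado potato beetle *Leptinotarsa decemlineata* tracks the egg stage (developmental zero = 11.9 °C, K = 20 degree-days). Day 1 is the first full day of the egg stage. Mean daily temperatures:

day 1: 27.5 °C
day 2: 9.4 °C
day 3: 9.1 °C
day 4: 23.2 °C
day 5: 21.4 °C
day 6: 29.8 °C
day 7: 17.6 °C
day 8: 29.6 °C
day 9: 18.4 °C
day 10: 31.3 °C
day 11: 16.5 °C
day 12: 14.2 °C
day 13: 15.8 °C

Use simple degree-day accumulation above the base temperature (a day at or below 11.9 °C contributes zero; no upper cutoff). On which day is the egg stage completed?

Daily DD above 11.9 °C: 15.6, 0.0, 0.0, 11.3, 9.5, 17.9, 5.7, 17.7, 6.5, 19.4, 4.6, 2.3, 3.9.
Cumulative: 15.6, 15.6, 15.6, 26.9, 36.4, 54.3, 60.0, 77.7, 84.2, 103.6, 108.2, 110.5, 114.4.
The total first reaches 20 DD on day 4.

day 4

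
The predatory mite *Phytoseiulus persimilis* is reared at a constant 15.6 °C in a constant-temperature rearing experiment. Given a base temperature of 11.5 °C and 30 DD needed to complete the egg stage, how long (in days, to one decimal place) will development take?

7.3 days

Daily accumulation = 15.6 − 11.5 = 4.1 DD/day.
Duration = 30 / 4.1 = 7.317 ≈ 7.3 days.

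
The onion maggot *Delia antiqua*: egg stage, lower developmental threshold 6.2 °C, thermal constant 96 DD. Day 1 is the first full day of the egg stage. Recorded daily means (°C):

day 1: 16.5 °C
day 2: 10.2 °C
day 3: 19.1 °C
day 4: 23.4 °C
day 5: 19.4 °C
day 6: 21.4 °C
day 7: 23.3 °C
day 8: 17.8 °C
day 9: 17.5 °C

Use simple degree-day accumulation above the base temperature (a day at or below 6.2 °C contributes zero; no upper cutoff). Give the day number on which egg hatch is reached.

day 8

Daily DD above 6.2 °C: 10.3, 4.0, 12.9, 17.2, 13.2, 15.2, 17.1, 11.6, 11.3.
Cumulative: 10.3, 14.3, 27.2, 44.4, 57.6, 72.8, 89.9, 101.5, 112.8.
The total first reaches 96 DD on day 8.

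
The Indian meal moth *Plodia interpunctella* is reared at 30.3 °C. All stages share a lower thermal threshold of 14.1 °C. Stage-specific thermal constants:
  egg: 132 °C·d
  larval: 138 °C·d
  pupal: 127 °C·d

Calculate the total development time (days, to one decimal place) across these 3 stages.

24.5 days

Daily accumulation at 30.3 °C = 30.3 − 14.1 = 16.2 DD/day.
Total K = 132 + 138 + 127 = 397 DD.
Total duration = 397 / 16.2 = 24.506 ≈ 24.5 days.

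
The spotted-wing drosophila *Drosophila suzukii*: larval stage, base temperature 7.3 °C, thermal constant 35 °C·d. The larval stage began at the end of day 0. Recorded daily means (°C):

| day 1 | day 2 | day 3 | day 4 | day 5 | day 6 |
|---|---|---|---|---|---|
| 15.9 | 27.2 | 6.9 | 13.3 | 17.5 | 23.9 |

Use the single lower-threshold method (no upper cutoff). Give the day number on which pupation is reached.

day 5

Daily DD above 7.3 °C: 8.6, 19.9, 0.0, 6.0, 10.2, 16.6.
Cumulative: 8.6, 28.5, 28.5, 34.5, 44.7, 61.3.
The total first reaches 35 DD on day 5.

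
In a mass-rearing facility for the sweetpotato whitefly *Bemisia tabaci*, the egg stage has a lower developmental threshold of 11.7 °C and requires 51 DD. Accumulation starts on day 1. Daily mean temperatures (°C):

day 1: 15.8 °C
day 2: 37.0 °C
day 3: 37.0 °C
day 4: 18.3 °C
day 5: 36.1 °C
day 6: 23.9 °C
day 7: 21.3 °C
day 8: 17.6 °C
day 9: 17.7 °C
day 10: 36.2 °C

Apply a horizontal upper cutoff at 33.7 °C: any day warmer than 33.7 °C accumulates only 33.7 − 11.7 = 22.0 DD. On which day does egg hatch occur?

day 4

Daily DD above 11.7 °C (capped at 22.0): 4.1, 22.0, 22.0, 6.6, 22.0, 12.2, 9.6, 5.9, 6.0, 22.0.
Cumulative: 4.1, 26.1, 48.1, 54.7, 76.7, 88.9, 98.5, 104.4, 110.4, 132.4.
The total first reaches 51 DD on day 4.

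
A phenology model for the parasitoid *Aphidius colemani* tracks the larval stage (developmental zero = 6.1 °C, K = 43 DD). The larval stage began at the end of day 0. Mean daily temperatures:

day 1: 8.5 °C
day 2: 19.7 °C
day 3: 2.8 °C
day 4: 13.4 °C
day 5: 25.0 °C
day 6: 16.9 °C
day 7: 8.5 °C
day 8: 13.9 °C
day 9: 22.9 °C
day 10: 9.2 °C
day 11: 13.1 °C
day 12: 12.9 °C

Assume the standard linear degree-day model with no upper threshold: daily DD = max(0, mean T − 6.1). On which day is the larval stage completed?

Daily DD above 6.1 °C: 2.4, 13.6, 0.0, 7.3, 18.9, 10.8, 2.4, 7.8, 16.8, 3.1, 7.0, 6.8.
Cumulative: 2.4, 16.0, 16.0, 23.3, 42.2, 53.0, 55.4, 63.2, 80.0, 83.1, 90.1, 96.9.
The total first reaches 43 DD on day 6.

day 6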